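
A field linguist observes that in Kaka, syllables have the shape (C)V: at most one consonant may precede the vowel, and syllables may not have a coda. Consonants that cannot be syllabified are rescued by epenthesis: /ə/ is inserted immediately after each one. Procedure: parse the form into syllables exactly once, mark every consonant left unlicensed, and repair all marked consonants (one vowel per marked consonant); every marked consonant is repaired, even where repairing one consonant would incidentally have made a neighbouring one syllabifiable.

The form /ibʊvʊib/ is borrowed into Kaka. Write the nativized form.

ibʊvʊibə

Under (C)V, the unsyllabifiable consonants are /b/ (no codas are permitted; onsets are limited to one consonant).
Epenthesis after each stranded consonant: /b/ → /bə/.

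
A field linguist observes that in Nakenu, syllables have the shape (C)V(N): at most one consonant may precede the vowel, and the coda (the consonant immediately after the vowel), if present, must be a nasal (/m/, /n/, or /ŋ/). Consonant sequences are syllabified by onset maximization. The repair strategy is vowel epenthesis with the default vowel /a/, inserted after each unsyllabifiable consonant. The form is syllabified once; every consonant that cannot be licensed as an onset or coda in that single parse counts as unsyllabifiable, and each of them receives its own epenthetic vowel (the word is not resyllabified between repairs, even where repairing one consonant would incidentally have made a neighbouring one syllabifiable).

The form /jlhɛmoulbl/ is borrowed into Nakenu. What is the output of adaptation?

Under (C)V(N), the unsyllabifiable consonants are /j/, /l/, /l/, /b/, /l/ (only a nasal (/m/, /n/, or /ŋ/) is licensed in coda position; onsets are limited to one consonant).
Inserting the epenthetic vowel yields /j/ → /ja/, /l/ → /la/, /l/ → /la/, /b/ → /ba/, /l/ → /la/.

jalahɛmoulabala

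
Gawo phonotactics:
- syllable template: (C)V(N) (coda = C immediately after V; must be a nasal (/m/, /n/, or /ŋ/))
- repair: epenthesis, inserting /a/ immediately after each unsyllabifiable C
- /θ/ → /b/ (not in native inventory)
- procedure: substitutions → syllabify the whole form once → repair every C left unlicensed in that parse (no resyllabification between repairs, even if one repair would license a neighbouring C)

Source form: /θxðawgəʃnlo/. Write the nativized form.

baxaðawagəʃanalo

Substitution: /θ/ → /b/, giving /bxðawgəʃnlo/.
Syllabifying with onset maximization leaves /b/, /x/, /w/, /ʃ/, /n/ stranded (only a nasal (/m/, /n/, or /ŋ/) is licensed in coda position; onsets are limited to one consonant).
Epenthesis after each stranded consonant: /b/ → /ba/, /x/ → /xa/, /w/ → /wa/, /ʃ/ → /ʃa/, /n/ → /na/.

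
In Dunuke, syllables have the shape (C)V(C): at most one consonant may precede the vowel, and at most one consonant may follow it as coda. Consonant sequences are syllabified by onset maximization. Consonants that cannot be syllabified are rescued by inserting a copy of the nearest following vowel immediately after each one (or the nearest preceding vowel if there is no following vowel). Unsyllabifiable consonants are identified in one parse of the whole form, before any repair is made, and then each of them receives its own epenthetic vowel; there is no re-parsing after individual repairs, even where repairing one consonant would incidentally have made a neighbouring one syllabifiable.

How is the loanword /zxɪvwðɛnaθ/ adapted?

zɪxɪvwɛðɛnaθ

The consonants /z/, /w/ cannot be parsed into a legal (C)V(C) syllable (at most one coda consonant is licensed; onsets are limited to one consonant).
Each unlicensed consonant becomes the onset of a new syllable: /z/ → /zɪ/, /w/ → /wɛ/.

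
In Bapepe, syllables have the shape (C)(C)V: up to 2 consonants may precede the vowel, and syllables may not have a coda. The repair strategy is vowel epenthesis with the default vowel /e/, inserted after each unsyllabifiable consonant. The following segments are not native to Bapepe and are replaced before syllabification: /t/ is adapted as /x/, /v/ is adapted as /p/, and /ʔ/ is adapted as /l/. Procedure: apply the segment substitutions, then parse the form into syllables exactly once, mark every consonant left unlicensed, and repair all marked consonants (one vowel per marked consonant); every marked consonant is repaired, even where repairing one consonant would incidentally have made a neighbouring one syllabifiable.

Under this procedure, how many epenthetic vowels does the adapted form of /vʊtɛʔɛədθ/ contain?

2

After substitution the input is /pʊxɛlɛədθ/.
The unsyllabifiable consonants are /d/, /θ/; each receives one epenthetic vowel.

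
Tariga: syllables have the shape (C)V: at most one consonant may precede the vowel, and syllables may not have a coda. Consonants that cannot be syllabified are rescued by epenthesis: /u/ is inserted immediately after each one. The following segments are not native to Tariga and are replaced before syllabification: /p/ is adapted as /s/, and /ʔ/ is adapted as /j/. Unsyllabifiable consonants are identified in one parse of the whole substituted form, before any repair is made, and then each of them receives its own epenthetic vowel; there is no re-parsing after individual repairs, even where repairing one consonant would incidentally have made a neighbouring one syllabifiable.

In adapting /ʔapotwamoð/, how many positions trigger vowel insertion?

After substitution the input is /jasotwamoð/.
The unsyllabifiable consonants are /t/, /ð/; each receives one epenthetic vowel.

2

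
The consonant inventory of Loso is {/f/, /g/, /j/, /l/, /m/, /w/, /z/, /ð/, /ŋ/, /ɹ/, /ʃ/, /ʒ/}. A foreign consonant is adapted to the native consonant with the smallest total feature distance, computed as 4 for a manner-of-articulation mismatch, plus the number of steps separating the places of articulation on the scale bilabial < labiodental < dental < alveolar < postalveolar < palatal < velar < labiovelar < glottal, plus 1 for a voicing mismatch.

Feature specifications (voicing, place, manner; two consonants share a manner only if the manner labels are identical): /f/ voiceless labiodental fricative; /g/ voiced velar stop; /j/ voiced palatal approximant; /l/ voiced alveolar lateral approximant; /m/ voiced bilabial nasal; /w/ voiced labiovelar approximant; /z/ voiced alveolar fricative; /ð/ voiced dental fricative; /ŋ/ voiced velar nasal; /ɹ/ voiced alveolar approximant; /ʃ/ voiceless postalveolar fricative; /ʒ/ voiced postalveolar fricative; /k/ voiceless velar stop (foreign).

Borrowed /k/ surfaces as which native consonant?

/g/ is closest: same manner (stop), place distance 0 (velar→velar), voicing differs (+1); total 1. Next closest is /ŋ/ at distance 5.

g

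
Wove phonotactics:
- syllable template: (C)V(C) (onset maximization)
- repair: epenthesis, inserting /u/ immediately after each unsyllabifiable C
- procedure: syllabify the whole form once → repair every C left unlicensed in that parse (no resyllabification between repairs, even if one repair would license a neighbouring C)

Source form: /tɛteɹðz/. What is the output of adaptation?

Syllabifying with onset maximization leaves /ð/, /z/ stranded (at most one coda consonant is licensed; onsets are limited to one consonant).
Inserting the epenthetic vowel yields /ð/ → /ðu/, /z/ → /zu/.

tɛteɹðuzu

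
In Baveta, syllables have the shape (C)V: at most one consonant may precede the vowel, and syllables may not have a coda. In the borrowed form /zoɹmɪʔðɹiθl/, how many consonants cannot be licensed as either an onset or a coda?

5

Syllabifying with onset maximization leaves /ɹ/, /ʔ/, /ð/, /θ/, /l/ stranded (no codas are permitted; onsets are limited to one consonant).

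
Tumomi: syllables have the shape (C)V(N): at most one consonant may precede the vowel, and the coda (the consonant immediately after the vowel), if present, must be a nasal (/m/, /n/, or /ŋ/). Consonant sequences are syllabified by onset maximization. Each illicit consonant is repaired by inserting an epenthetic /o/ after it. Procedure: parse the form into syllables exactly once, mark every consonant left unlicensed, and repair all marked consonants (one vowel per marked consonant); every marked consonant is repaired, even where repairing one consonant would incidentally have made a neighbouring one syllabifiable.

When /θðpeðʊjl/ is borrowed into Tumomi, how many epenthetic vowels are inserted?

4

The unsyllabifiable consonants are /θ/, /ð/, /j/, /l/; each receives one epenthetic vowel.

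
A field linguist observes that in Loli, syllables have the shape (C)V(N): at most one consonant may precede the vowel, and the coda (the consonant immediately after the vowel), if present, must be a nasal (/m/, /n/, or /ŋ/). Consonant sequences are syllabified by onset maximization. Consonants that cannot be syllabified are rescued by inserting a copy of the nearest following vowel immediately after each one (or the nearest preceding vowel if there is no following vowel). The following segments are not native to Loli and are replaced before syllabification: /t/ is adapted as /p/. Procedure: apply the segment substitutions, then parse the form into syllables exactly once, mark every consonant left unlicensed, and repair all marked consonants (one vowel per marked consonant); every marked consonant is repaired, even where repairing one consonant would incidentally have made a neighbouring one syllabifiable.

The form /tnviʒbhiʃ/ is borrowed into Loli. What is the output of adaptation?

piniviʒibihiʃi

Substitution: /t/ → /p/, giving /pnviʒbhiʃ/.
The consonants /p/, /n/, /ʒ/, /b/, /ʃ/ cannot be parsed into a legal (C)V(N) syllable (only a nasal (/m/, /n/, or /ŋ/) is licensed in coda position; onsets are limited to one consonant).
Epenthesis after each stranded consonant: /p/ → /pi/, /n/ → /ni/, /ʒ/ → /ʒi/, /b/ → /bi/, /ʃ/ → /ʃi/.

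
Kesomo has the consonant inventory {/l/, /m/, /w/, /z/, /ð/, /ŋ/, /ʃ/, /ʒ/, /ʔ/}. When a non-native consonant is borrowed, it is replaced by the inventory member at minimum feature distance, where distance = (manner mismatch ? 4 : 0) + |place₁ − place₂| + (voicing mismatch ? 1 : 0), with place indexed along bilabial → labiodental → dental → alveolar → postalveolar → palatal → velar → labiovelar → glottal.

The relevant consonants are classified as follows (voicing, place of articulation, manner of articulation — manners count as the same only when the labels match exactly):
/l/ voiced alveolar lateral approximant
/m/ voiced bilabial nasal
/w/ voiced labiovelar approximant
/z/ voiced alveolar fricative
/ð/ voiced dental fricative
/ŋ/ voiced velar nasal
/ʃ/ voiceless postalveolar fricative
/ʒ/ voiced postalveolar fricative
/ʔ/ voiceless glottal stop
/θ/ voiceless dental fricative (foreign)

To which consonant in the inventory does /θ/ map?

/ð/ is closest: same manner (fricative), place distance 0 (dental→dental), voicing differs (+1); total 1. Next closest is /z/ at distance 2.

ð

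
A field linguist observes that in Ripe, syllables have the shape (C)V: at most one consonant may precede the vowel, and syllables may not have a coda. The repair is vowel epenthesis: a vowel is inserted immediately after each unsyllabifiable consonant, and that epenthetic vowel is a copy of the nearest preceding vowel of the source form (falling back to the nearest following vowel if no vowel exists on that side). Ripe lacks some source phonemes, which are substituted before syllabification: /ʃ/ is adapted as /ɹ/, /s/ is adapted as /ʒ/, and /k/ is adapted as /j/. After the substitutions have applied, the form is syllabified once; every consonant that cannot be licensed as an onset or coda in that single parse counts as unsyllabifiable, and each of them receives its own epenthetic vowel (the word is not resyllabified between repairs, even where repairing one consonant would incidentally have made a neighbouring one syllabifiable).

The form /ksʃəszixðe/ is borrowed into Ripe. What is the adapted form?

Substitution: /k/ → /j/, /s/ → /ʒ/, /ʃ/ → /ɹ/, giving /jʒɹəʒzixðe/.
Under (C)V, the unsyllabifiable consonants are /j/, /ʒ/, /ʒ/, /x/ (no codas are permitted; onsets are limited to one consonant).
Inserting the epenthetic vowel yields /j/ → /jə/, /ʒ/ → /ʒə/, /ʒ/ → /ʒə/, /x/ → /xi/.

jəʒəɹəʒəzixiðe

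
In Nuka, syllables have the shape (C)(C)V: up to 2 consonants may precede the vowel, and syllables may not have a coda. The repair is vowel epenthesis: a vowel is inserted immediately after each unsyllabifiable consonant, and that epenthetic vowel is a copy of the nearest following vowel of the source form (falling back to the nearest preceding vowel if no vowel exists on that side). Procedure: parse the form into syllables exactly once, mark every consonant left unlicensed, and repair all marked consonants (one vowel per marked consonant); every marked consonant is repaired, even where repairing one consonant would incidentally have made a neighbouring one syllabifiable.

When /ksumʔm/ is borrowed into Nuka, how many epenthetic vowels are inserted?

3

The unsyllabifiable consonants are /m/, /ʔ/, /m/; each receives one epenthetic vowel.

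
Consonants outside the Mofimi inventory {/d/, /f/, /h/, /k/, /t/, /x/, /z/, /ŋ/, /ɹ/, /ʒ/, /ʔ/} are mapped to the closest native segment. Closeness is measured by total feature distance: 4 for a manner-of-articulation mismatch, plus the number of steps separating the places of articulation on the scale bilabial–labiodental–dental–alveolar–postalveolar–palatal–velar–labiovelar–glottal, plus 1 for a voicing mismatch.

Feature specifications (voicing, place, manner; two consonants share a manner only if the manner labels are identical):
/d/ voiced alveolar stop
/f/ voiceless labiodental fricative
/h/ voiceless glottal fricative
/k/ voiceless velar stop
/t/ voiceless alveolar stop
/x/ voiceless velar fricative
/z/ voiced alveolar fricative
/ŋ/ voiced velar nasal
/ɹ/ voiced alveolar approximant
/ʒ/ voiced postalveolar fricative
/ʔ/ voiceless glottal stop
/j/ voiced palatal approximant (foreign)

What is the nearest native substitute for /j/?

/ɹ/ is closest: same manner (approximant), place distance 2 (palatal→alveolar), same voicing; total 2. Next closest is /ŋ/ at distance 5.

ɹ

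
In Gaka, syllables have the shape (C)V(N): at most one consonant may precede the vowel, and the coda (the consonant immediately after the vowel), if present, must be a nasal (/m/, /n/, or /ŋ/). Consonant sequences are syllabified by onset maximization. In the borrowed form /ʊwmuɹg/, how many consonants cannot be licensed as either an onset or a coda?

Under (C)V(N), the unsyllabifiable consonants are /w/, /ɹ/, /g/ (only a nasal (/m/, /n/, or /ŋ/) is licensed in coda position; onsets are limited to one consonant).

3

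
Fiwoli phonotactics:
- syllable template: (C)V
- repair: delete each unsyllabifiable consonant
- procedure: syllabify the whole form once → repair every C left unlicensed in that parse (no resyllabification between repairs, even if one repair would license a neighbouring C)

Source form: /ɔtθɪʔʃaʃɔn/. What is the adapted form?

ɔθɪʃaʃɔ

Syllabifying with onset maximization leaves /t/, /ʔ/, /n/ stranded (no codas are permitted; onsets are limited to one consonant).
Each unlicensed consonant is deleted: /t/, /ʔ/, /n/.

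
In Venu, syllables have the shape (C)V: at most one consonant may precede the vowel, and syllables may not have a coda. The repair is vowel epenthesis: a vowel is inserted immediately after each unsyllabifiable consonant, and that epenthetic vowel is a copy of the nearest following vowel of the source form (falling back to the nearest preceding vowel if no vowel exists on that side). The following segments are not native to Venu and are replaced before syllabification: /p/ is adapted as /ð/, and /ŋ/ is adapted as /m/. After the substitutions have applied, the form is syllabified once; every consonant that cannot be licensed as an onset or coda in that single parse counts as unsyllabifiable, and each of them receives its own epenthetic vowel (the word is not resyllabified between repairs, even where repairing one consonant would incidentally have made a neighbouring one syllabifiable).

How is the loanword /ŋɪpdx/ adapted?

mɪðɪdɪxɪ

Substitution: /ŋ/ → /m/, /p/ → /ð/, giving /mɪðdx/.
The consonants /ð/, /d/, /x/ cannot be parsed into a legal (C)V syllable (no codas are permitted; onsets are limited to one consonant).
Epenthesis after each stranded consonant: /ð/ → /ðɪ/, /d/ → /dɪ/, /x/ → /xɪ/.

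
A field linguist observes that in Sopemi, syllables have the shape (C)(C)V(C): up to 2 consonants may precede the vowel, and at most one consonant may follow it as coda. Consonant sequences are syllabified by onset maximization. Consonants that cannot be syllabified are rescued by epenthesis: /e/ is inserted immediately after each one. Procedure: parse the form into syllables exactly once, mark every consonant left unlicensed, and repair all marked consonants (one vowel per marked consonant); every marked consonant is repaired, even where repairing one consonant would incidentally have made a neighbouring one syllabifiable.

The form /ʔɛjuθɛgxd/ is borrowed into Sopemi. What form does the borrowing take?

ʔɛjuθɛgxede

Syllabifying with onset maximization leaves /x/, /d/ stranded (at most one coda consonant is licensed; onsets may contain at most 2 consonants).
Epenthesis after each stranded consonant: /x/ → /xe/, /d/ → /de/.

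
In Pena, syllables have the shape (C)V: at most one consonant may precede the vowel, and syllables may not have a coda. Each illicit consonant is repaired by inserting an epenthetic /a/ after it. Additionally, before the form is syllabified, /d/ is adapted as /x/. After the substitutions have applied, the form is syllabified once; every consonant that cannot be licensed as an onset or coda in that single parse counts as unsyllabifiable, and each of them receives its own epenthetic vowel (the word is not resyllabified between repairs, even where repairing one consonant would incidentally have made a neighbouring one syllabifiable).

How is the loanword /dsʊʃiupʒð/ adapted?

xasʊʃiupaʒaða

Substitution: /d/ → /x/, giving /xsʊʃiupʒð/.
The consonants /x/, /p/, /ʒ/, /ð/ cannot be parsed into a legal (C)V syllable (no codas are permitted; onsets are limited to one consonant).
Each unlicensed consonant becomes the onset of a new syllable: /x/ → /xa/, /p/ → /pa/, /ʒ/ → /ʒa/, /ð/ → /ða/.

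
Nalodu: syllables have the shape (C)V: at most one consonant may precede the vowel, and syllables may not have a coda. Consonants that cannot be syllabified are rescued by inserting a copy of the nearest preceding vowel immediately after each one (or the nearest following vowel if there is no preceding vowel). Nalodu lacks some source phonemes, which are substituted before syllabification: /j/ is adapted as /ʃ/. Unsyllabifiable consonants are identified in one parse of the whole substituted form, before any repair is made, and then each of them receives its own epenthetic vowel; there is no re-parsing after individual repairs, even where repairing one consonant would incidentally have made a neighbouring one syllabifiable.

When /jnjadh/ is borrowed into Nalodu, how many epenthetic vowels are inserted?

4

After substitution the input is /ʃnʃadh/.
The unsyllabifiable consonants are /ʃ/, /n/, /d/, /h/; each receives one epenthetic vowel.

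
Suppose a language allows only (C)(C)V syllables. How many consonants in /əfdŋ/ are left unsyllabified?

3

Syllabifying with onset maximization leaves /f/, /d/, /ŋ/ stranded (no codas are permitted; onsets may contain at most 2 consonants).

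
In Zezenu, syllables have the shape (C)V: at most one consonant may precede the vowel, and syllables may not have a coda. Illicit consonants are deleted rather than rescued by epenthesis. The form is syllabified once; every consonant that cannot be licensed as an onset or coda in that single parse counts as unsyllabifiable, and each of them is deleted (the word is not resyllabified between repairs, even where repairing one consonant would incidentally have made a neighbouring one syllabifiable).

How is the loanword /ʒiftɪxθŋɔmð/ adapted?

Syllabifying with onset maximization leaves /f/, /x/, /θ/, /m/, /ð/ stranded (no codas are permitted; onsets are limited to one consonant).
Each unlicensed consonant is deleted: /f/, /x/, /θ/, /m/, /ð/.

ʒitɪŋɔ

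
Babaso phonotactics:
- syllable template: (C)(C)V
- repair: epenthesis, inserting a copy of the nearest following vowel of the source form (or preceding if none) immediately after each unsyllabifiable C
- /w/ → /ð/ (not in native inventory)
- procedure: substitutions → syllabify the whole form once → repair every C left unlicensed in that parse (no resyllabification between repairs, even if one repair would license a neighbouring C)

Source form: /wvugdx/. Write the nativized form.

ðvuguduxu

Substitution: /w/ → /ð/, giving /ðvugdx/.
The consonants /g/, /d/, /x/ cannot be parsed into a legal (C)(C)V syllable (no codas are permitted; onsets may contain at most 2 consonants).
Epenthesis after each stranded consonant: /g/ → /gu/, /d/ → /du/, /x/ → /xu/.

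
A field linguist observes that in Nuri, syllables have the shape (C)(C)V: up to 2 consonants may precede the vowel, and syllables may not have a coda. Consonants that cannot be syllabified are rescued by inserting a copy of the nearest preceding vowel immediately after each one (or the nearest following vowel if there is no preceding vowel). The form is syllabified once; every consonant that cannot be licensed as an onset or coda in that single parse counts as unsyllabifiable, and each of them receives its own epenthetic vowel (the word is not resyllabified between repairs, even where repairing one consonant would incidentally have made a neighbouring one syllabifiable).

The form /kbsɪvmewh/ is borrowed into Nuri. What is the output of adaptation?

Syllabifying with onset maximization leaves /k/, /w/, /h/ stranded (no codas are permitted; onsets may contain at most 2 consonants).
Inserting the epenthetic vowel yields /k/ → /kɪ/, /w/ → /we/, /h/ → /he/.

kɪbsɪvmewehe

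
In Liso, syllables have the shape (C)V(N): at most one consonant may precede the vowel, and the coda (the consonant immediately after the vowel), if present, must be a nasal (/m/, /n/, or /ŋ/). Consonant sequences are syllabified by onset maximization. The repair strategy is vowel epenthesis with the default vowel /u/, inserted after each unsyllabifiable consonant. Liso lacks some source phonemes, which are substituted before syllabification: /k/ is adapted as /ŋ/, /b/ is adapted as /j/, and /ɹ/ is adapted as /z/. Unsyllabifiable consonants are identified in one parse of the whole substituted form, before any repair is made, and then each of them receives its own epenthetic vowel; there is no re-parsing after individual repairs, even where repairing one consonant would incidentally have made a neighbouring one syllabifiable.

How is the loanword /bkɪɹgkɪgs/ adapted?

Substitution: /b/ → /j/, /k/ → /ŋ/, /ɹ/ → /z/, giving /jŋɪzgŋɪgs/.
Under (C)V(N), the unsyllabifiable consonants are /j/, /z/, /g/, /g/, /s/ (only a nasal (/m/, /n/, or /ŋ/) is licensed in coda position; onsets are limited to one consonant).
Epenthesis after each stranded consonant: /j/ → /ju/, /z/ → /zu/, /g/ → /gu/, /g/ → /gu/, /s/ → /su/.

juŋɪzuguŋɪgusu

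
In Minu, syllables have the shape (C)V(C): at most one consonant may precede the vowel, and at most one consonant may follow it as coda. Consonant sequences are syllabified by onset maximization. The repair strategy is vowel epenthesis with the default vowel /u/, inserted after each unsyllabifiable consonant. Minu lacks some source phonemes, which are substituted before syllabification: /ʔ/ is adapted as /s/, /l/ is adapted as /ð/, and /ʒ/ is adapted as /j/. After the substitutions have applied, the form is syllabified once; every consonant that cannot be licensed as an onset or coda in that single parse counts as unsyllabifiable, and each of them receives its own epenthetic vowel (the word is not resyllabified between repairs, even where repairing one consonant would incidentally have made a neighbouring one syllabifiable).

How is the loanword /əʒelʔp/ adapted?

Substitution: /ʒ/ → /j/, /l/ → /ð/, /ʔ/ → /s/, giving /əjeðsp/.
Under (C)V(C), the unsyllabifiable consonants are /s/, /p/ (at most one coda consonant is licensed; onsets are limited to one consonant).
Each unlicensed consonant becomes the onset of a new syllable: /s/ → /su/, /p/ → /pu/.

əjeðsupu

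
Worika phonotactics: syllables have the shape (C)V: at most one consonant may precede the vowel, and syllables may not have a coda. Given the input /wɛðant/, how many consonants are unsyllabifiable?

2

Syllabifying with onset maximization leaves /n/, /t/ stranded (no codas are permitted; onsets are limited to one consonant).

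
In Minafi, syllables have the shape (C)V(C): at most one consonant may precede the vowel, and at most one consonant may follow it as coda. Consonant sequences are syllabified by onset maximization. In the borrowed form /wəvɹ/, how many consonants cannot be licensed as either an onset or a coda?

Syllabifying with onset maximization leaves /ɹ/ stranded (at most one coda consonant is licensed; onsets are limited to one consonant).

1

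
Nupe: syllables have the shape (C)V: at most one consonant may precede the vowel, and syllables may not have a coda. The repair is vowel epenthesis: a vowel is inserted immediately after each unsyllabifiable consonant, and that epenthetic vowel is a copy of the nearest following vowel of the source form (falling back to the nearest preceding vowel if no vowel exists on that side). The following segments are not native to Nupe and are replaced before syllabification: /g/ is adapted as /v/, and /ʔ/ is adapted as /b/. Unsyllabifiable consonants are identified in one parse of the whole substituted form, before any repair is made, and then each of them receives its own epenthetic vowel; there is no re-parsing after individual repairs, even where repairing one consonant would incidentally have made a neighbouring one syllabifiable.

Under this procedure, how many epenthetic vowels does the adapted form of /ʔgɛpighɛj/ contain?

3

After substitution the input is /bvɛpivhɛj/.
The unsyllabifiable consonants are /b/, /v/, /j/; each receives one epenthetic vowel.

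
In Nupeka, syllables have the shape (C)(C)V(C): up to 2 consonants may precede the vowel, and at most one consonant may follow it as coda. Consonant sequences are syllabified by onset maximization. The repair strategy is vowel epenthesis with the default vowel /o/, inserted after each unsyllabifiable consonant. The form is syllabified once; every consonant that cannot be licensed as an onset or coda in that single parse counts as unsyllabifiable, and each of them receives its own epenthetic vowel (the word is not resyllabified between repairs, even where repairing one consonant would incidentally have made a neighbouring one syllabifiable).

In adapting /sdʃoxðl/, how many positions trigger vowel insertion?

The unsyllabifiable consonants are /s/, /ð/, /l/; each receives one epenthetic vowel.

3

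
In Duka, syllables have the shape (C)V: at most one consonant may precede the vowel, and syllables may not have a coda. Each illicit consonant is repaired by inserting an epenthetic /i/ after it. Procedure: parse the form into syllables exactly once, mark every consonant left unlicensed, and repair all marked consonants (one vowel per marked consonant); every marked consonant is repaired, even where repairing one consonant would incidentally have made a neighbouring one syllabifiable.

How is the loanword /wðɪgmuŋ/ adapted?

wiðɪgimuŋi

Syllabifying with onset maximization leaves /w/, /g/, /ŋ/ stranded (no codas are permitted; onsets are limited to one consonant).
Epenthesis after each stranded consonant: /w/ → /wi/, /g/ → /gi/, /ŋ/ → /ŋi/.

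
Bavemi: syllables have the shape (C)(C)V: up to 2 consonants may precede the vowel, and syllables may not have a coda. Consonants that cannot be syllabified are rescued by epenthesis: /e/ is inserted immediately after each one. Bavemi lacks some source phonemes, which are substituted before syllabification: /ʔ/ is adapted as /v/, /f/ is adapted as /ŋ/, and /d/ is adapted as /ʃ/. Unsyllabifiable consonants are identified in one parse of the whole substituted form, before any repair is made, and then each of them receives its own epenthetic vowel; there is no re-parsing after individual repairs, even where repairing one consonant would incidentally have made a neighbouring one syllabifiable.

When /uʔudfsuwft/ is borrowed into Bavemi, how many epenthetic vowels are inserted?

After substitution the input is /uvuʃŋsuwŋt/.
The unsyllabifiable consonants are /ʃ/, /w/, /ŋ/, /t/; each receives one epenthetic vowel.

4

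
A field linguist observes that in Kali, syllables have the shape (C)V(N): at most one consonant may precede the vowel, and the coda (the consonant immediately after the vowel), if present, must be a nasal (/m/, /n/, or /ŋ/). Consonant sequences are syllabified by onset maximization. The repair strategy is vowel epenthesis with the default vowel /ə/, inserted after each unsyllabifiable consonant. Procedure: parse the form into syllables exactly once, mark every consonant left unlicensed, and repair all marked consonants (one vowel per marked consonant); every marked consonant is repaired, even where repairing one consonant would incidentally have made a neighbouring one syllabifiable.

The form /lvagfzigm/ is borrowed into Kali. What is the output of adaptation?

ləvagəfəzigəmə

Under (C)V(N), the unsyllabifiable consonants are /l/, /g/, /f/, /g/, /m/ (only a nasal (/m/, /n/, or /ŋ/) is licensed in coda position; onsets are limited to one consonant).
Epenthesis after each stranded consonant: /l/ → /lə/, /g/ → /gə/, /f/ → /fə/, /g/ → /gə/, /m/ → /mə/.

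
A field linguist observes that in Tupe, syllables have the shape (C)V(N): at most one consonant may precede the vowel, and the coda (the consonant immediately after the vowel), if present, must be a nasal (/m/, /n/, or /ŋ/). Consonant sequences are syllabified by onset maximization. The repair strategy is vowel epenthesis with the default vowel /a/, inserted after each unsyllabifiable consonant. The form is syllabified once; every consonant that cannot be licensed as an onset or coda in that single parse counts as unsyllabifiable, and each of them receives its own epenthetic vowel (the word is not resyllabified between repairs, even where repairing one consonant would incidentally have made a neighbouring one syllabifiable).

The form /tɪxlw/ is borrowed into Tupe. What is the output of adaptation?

Syllabifying with onset maximization leaves /x/, /l/, /w/ stranded (only a nasal (/m/, /n/, or /ŋ/) is licensed in coda position; onsets are limited to one consonant).
Inserting the epenthetic vowel yields /x/ → /xa/, /l/ → /la/, /w/ → /wa/.

tɪxalawa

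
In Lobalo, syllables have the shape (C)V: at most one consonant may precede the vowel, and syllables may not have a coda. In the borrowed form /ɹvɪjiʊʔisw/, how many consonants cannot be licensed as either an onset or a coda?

Syllabifying with onset maximization leaves /ɹ/, /s/, /w/ stranded (no codas are permitted; onsets are limited to one consonant).

3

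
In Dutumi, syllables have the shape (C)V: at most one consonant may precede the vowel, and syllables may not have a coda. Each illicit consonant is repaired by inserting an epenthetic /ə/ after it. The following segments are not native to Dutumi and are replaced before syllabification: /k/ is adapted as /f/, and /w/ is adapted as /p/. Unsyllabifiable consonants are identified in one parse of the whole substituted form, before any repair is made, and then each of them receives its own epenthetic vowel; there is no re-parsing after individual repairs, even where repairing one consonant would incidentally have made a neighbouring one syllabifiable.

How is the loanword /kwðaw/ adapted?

fəpəðapə

Substitution: /k/ → /f/, /w/ → /p/, giving /fpðap/.
Under (C)V, the unsyllabifiable consonants are /f/, /p/, /p/ (no codas are permitted; onsets are limited to one consonant).
Each unlicensed consonant becomes the onset of a new syllable: /f/ → /fə/, /p/ → /pə/, /p/ → /pə/.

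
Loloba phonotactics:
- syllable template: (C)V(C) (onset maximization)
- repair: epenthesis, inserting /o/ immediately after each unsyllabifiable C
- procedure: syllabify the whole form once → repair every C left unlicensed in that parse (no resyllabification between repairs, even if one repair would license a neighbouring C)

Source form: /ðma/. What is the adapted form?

Under (C)V(C), the unsyllabifiable consonants are /ð/ (at most one coda consonant is licensed; onsets are limited to one consonant).
Epenthesis after each stranded consonant: /ð/ → /ðo/.

ðoma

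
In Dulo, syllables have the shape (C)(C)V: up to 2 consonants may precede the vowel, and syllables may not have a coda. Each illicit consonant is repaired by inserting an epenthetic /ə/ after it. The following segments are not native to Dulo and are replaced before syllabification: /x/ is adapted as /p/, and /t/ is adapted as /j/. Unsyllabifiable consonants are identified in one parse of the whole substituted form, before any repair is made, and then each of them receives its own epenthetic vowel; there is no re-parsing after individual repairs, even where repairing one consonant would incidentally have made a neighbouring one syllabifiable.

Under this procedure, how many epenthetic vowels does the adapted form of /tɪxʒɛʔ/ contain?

After substitution the input is /jɪpʒɛʔ/.
The unsyllabifiable consonants are /ʔ/; each receives one epenthetic vowel.

1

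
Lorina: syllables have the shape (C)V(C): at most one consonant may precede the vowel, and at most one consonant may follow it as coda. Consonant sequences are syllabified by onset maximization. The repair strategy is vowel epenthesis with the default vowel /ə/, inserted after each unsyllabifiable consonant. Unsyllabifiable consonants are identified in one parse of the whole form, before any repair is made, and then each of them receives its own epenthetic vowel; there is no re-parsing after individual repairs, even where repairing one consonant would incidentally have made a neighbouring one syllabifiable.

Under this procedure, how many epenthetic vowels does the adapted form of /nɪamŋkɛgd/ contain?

2

The unsyllabifiable consonants are /ŋ/, /d/; each receives one epenthetic vowel.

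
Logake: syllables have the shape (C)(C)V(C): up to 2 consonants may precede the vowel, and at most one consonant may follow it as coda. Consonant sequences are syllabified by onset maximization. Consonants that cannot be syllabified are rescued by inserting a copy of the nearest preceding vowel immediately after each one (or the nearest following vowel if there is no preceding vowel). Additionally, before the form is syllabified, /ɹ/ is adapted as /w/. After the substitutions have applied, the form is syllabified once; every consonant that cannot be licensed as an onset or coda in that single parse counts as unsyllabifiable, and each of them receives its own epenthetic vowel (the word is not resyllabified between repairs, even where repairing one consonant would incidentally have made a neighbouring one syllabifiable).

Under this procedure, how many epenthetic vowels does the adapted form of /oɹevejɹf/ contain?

After substitution the input is /owevejwf/.
The unsyllabifiable consonants are /w/, /f/; each receives one epenthetic vowel.

2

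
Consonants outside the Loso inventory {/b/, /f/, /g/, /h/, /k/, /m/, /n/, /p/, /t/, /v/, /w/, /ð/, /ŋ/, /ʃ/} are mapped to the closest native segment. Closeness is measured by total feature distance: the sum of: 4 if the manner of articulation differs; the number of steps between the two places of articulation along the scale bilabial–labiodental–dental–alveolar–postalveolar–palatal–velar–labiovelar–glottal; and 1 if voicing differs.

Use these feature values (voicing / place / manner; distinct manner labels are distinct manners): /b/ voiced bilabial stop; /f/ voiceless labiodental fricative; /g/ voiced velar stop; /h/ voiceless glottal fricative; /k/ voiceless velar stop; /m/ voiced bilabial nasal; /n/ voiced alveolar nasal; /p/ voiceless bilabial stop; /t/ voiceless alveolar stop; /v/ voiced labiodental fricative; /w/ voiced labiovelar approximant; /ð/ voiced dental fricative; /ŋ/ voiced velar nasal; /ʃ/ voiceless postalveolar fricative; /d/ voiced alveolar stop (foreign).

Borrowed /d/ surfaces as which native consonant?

/t/ is closest: same manner (stop), place distance 0 (alveolar→alveolar), voicing differs (+1); total 1. Next closest is /b/ at distance 3.

t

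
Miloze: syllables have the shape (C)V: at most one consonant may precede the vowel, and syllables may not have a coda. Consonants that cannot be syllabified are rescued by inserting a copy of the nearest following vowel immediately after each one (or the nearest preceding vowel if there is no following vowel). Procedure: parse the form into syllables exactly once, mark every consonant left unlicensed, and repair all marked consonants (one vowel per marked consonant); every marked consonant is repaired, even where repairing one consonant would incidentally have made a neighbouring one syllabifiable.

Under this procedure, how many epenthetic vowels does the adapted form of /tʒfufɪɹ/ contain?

The unsyllabifiable consonants are /t/, /ʒ/, /ɹ/; each receives one epenthetic vowel.

3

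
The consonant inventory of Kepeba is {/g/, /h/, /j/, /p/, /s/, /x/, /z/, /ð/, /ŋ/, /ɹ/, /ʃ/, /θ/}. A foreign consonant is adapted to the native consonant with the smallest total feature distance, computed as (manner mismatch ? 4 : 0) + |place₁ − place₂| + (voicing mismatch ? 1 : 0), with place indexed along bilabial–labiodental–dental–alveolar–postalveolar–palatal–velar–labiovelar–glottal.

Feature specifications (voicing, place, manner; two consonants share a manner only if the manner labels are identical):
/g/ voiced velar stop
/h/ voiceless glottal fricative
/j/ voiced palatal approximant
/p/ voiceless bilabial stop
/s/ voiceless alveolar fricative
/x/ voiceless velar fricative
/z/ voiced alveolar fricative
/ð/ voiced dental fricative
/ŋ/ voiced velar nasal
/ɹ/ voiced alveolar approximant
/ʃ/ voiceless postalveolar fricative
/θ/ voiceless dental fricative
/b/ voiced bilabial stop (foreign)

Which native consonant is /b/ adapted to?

/p/ is closest: same manner (stop), place distance 0 (bilabial→bilabial), voicing differs (+1); total 1. Next closest is /g/ at distance 6.

p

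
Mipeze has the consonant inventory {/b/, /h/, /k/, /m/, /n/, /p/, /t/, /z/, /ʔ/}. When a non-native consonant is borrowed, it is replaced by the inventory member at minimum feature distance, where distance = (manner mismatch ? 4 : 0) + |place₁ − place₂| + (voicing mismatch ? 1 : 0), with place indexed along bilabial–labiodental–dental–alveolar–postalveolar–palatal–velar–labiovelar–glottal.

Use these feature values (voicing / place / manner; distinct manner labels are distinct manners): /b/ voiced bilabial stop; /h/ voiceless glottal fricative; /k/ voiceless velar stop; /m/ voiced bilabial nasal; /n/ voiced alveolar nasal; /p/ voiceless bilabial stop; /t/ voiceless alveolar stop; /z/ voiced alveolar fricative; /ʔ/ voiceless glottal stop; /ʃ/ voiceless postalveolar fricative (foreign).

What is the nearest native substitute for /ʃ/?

/z/ is closest: same manner (fricative), place distance 1 (postalveolar→alveolar), voicing differs (+1); total 2. Next closest is /h/ at distance 4.

z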